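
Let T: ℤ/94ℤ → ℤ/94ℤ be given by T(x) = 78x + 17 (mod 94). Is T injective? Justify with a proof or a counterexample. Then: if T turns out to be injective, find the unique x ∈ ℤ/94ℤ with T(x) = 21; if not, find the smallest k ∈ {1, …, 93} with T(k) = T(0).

By definition, T is injective if T(s) = T(t) implies s = t.
We have gcd(78, 94) = 2 > 1. Taking s = 0 and t = 47: T(0) = 17 and T(47) = 78·47 + 17 = 3683 ≡ 17 (mod 94).
So T(0) = T(47) while 0 ≠ 47, thus T is not injective.
Since T is not injective, we find the least positive k with T(k) = T(0): this means 78k ≡ 0 (mod 94), i.e. 94 ∣ 78k. Since gcd(78, 94) = 2, dividing through by 2 this holds exactly when 47 ∣ 39k, and as gcd(39, 47) = 1, exactly when 47 ∣ k.
The smallest positive such k is 47.

47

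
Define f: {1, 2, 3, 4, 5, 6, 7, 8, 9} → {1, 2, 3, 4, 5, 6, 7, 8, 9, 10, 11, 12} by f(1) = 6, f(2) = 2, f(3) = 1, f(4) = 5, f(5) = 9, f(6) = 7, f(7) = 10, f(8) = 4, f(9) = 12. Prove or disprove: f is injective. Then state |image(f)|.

The values f(1), …, f(9) are 6, 2, 1, 5, 9, 7, 10, 4, 12 — all distinct.
So f(s) = f(t) only when s = t, and f is injective.
The image of f is {1, 2, 4, 5, 6, 7, 9, 10, 12}, which has 9 elements.

9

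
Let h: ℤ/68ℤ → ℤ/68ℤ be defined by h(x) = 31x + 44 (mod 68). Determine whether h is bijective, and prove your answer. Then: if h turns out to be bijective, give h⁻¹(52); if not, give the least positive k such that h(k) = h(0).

20

Recall: h is injective when h(x_1) = h(x_2) forces x_1 = x_2.
If h(x_1) = h(x_2), then 31x_1 ≡ 31x_2 (mod 68). Because gcd(31, 68) = 1, we may cancel 31 to get x_1 ≡ x_2 (mod 68).
We now compute 31⁻¹ mod 68 explicitly. Euclid's algorithm: 68 = 2·31 + 6, 31 = 5·6 + 1; back-substituting gives 1 = 11·31 − 5·68, so 31⁻¹ ≡ 11 (mod 68).
For any y ∈ ℤ/68ℤ, x = 11(y − 44) mod 68 satisfies h(x) = 31·11(y − 44) + 44 ≡ y (since 31·11 ≡ 1 mod 68). So every y has a preimage.
Hence h is bijective.
Since h is bijective, we compute h⁻¹(52): solve 31x + 44 ≡ 52 (mod 68), i.e. 31x ≡ 8 (mod 68).
Multiplying by 31⁻¹ = 11 gives x ≡ 11·8 = 88 = 1·68 + 20 ≡ 20 (mod 68).
Check: h(20) = 31·20 + 44 = 664 = 9·68 + 52 ≡ 52 (mod 68).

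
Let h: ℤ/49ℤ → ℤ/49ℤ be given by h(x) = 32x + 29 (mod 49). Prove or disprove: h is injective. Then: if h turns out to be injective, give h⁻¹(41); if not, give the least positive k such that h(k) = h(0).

31

If h(a) = h(b), then 32a ≡ 32b (mod 49). Because gcd(32, 49) = 1, we may cancel 32 to get a ≡ b (mod 49).
So h is injective.
We now compute 32⁻¹ mod 49 explicitly. Euclid's algorithm: 49 = 1·32 + 17, 32 = 1·17 + 15, 17 = 1·15 + 2, 15 = 7·2 + 1; back-substituting gives 1 = 23·32 − 15·49, so 32⁻¹ ≡ 23 (mod 49).
Since h is injective, we find h⁻¹(41): we need 32x ≡ 41 − 29 ≡ 12 (mod 49). Using 32⁻¹ = 23: x ≡ 23·12 = 276 = 5·49 + 31, so x = 31.
Check: h(31) = 32·31 + 29 = 1021 = 20·49 + 41 ≡ 41 (mod 49).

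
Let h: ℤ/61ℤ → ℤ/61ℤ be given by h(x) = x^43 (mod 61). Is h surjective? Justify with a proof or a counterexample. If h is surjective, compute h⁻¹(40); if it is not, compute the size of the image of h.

21

Since 61 is prime, the nonzero elements of ℤ/61ℤ form a cyclic group of order 60.
As gcd(43, 60) = 1, raising to the 43rd power is a bijection on this group: if s^43 ≡ t^43 then (st^{−1})^43 = 1, and the only element of order dividing gcd(43, 60) = 1 is 1, so s = t.
With h(0) = 0 this makes h injective on all of ℤ/61ℤ, hence bijective (finite equal-size domain and codomain). In particular h is surjective.
Since h is surjective, we find the preimage of 40. The inverse of x ↦ x^43 on (ℤ/61ℤ)^× is x ↦ x^7, because 43·7 = 301 = 5·60 + 1 ≡ 1 (mod 60) and x^{60} = 1 for x ≠ 0 (Fermat). So h⁻¹(40) = 40^7 mod 61.
Repeated squaring mod 61: 40^1 ≡ 40, 40^2 ≡ 40² = 1600 ≡ 14, 40^4 ≡ 14² = 196 ≡ 13. Since 7 = 4 + 2 + 1, 40^7 ≡ 13·14·40: 13·14 = 182 ≡ 60, then 60·40 = 2400 ≡ 21. So 40^7 ≡ 21 (mod 61).
Hence h⁻¹(40) = 21.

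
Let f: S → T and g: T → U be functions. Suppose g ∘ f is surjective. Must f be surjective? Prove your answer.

not surjective

No. Take S = {0, 1}, T = {0, 1, 2, 3}, U = {0}, f(a) = 0 for every a ∈ S, and g(b) = 0 for every b ∈ T.
Then g ∘ f is surjective onto {0}, but 3 ∈ T has no preimage under f, so f is not surjective.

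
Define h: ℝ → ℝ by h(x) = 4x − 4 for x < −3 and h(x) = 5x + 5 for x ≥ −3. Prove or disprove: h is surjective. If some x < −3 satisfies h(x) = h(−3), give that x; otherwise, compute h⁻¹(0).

-1

Both pieces are strictly increasing (slopes 4 and 5), so each is injective on its own interval.
The left piece maps (−∞, −3) onto (−∞, −16); the right piece maps [−3, ∞) onto [−10, ∞).
The union (−∞, −16) ∪ [−10, ∞) omits the interval between −16 and −10; in particular −16 has no preimage. So h is not surjective.
Because the two images are disjoint, no x < −3 has h(x) = h(−3), so we compute h⁻¹(0): 0 lies in [−10, ∞), so solve 5x + 5 = 0: x = (0 − 5)/5 = −1.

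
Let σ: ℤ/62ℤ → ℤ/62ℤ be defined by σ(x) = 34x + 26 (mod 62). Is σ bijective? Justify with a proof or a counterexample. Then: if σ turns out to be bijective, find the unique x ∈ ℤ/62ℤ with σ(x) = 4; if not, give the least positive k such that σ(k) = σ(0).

31

Recall that injectivity means: for all s, t in the domain, σ(s) = σ(t) implies s = t.
We have gcd(34, 62) = 2 > 1. Taking s = 0 and t = 31: σ(0) = 26 and σ(31) = 34·31 + 26 = 1080 ≡ 26 (mod 62).
So σ(0) = σ(31) while 0 ≠ 31, hence σ is not injective, hence not bijective.
Since σ is not bijective, we find the least positive k with σ(k) = σ(0): this means 34k ≡ 0 (mod 62), i.e. 62 ∣ 34k. Since gcd(34, 62) = 2, dividing through by 2 this holds exactly when 31 ∣ 17k, and as gcd(17, 31) = 1, exactly when 31 ∣ k.
The smallest positive such k is 31.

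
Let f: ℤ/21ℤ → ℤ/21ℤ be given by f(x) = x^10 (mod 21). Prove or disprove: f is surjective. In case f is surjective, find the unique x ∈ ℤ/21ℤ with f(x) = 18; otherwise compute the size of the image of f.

f(2): Repeated squaring mod 21: 2^1 ≡ 2, 2^2 ≡ 2² = 4, 2^4 ≡ 4² = 16, 2^8 ≡ 16² = 256 ≡ 4. Since 10 = 8 + 2, 2^10 ≡ 4·4: 4·4 = 16. So 2^10 ≡ 16 (mod 21).
f(5): Repeated squaring mod 21: 5^1 ≡ 5, 5^2 ≡ 5² = 25 ≡ 4, 5^4 ≡ 4² = 16, 5^8 ≡ 16² = 256 ≡ 4. Since 10 = 8 + 2, 5^10 ≡ 4·4: 4·4 = 16. So 5^10 ≡ 16 (mod 21).
So f(2) = f(5) = 16 while 2 ≠ 5, so f is not injective.
A non-injective map from the 21-element set ℤ/21ℤ to itself takes at most 20 distinct values, so it cannot be surjective. Therefore f is not surjective.
Since f is not surjective, we determine |image(f)|. Computing x^10 mod 21 for each x (by repeated squaring, reducing mod 21 at every step), the values f(0), f(1), …, f(20) are: 0, 1, 16, 18, 4, 16, 15, 7, 1, 9, 4, 4, 9, 1, 7, 15, 16, 4, 18, 16, 1.
The distinct values are {0, 1, 4, 7, 9, 15, 16, 18}; there are 8 of them.

8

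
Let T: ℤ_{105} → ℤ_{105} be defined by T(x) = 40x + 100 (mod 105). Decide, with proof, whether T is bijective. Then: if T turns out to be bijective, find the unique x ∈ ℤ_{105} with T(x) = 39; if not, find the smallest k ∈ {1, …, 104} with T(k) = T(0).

21

We have gcd(40, 105) = 5 > 1. Taking s = 0 and t = 21: T(0) = 100 and T(21) = 40·21 + 100 = 940 ≡ 100 (mod 105).
So T(0) = T(21) while 0 ≠ 21, therefore T is not injective, hence not bijective.
Since T is not bijective, we find the least positive k with T(k) = T(0): this means 40k ≡ 0 (mod 105), i.e. 105 ∣ 40k. Since gcd(40, 105) = 5, dividing through by 5 this holds exactly when 21 ∣ 8k, and as gcd(8, 21) = 1, exactly when 21 ∣ k.
The smallest positive such k is 21.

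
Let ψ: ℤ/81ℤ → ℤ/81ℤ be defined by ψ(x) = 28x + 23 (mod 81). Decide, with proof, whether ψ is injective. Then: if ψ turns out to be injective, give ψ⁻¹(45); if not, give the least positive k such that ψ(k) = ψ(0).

If ψ(s) = ψ(t), then 28s ≡ 28t (mod 81). Because gcd(28, 81) = 1, we may cancel 28 to get s ≡ t (mod 81).
So ψ is injective.
We now compute 28⁻¹ mod 81 explicitly. Euclid's algorithm: 81 = 2·28 + 25, 28 = 1·25 + 3, 25 = 8·3 + 1; back-substituting gives 1 = 55·28 − 19·81, so 28⁻¹ ≡ 55 (mod 81).
Since ψ is injective, we compute ψ⁻¹(45): solve 28x + 23 ≡ 45 (mod 81), i.e. 28x ≡ 22 (mod 81).
Multiplying by 28⁻¹ = 55 gives x ≡ 55·22 = 1210 = 14·81 + 76 ≡ 76 (mod 81).
Check: ψ(76) = 28·76 + 23 = 2151 = 26·81 + 45 ≡ 45 (mod 81).

76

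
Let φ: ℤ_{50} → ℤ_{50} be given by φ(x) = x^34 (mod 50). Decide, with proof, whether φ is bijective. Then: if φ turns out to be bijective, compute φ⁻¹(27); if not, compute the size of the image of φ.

22

φ(0) = 0^34 = 0.
φ(10): Repeated squaring mod 50: 10^1 ≡ 10, 10^2 ≡ 10² = 100 ≡ 0, 10^4 ≡ 0² = 0, 10^8 ≡ 0² = 0, 10^16 ≡ 0² = 0, 10^32 ≡ 0² = 0. Since 34 = 32 + 2, 10^34 ≡ 0·0: 0·0 = 0. So 10^34 ≡ 0 (mod 50).
So φ(0) = φ(10) = 0 while 0 ≠ 10, so φ is not injective, hence not bijective.
Since φ is not bijective, we determine |image(φ)|. Computing x^34 mod 50 for each x (by repeated squaring, reducing mod 50 at every step), the values φ(0), φ(1), …, φ(49) are: 0, 1, 34, 19, 6, 25, 46, 49, 4, 11, 0, 41, 14, 39, 16, 25, 36, 29, 24, 21, 0, 31, 44, 9, 26, 25, 26, 9, 44, 31, 0, 21, 24, 29, 36, 25, 16, 39, 14, 41, 0, 11, 4, 49, 46, 25, 6, 19, 34, 1.
The distinct values are {0, 1, 4, 6, 9, 11, 14, 16, 19, 21, 24, 25, 26, 29, 31, 34, 36, 39, 41, 44, 46, 49}; there are 22 of them.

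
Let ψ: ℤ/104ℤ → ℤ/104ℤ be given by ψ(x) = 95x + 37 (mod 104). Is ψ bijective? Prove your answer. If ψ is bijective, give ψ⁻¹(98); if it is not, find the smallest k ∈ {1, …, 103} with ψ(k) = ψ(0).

51

By definition, injectivity means: for all s, t in the domain, ψ(s) = ψ(t) implies s = t.
Suppose ψ(s) = ψ(t) in ℤ/104ℤ. Then 95s + 37 ≡ 95t + 37 (mod 104), so 95(s − t) ≡ 0 (mod 104).
Since gcd(95, 104) = 1, 95 is invertible modulo 104, thus s − t ≡ 0 (mod 104), i.e. s = t.
We now compute 95⁻¹ mod 104 explicitly. Euclid's algorithm: 104 = 1·95 + 9, 95 = 10·9 + 5, 9 = 1·5 + 4, 5 = 1·4 + 1; back-substituting gives 1 = 23·95 − 21·104, so 95⁻¹ ≡ 23 (mod 104).
Then y ↦ 23(y − 37) is a two-sided inverse to ψ, so every y ∈ ℤ/104ℤ has a preimage.
Thus ψ is bijective.
Since ψ is bijective, we compute ψ⁻¹(98): solve 95x + 37 ≡ 98 (mod 104), i.e. 95x ≡ 61 (mod 104).
Multiplying by 95⁻¹ = 23 gives x ≡ 23·61 = 1403 = 13·104 + 51 ≡ 51 (mod 104).
Check: ψ(51) = 95·51 + 37 = 4882 = 46·104 + 98 ≡ 98 (mod 104).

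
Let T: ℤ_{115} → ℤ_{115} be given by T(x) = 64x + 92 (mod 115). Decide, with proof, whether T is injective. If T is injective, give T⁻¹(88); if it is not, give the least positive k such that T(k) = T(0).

Recall that injectivity means: for all x_1, x_2 in the domain, T(x_1) = T(x_2) implies x_1 = x_2.
If T(x_1) = T(x_2), then 64x_1 ≡ 64x_2 (mod 115). Because gcd(64, 115) = 1, we may cancel 64 to get x_1 ≡ x_2 (mod 115).
So T is injective.
We now compute 64⁻¹ mod 115 explicitly. Euclid's algorithm: 115 = 1·64 + 51, 64 = 1·51 + 13, 51 = 3·13 + 12, 13 = 1·12 + 1; back-substituting gives 1 = 9·64 − 5·115, so 64⁻¹ ≡ 9 (mod 115).
Since T is injective, we find T⁻¹(88): we need 64x ≡ 88 − 92 ≡ 111 (mod 115). Using 64⁻¹ = 9: x ≡ 9·111 = 999 = 8·115 + 79, so x = 79.
Check: T(79) = 64·79 + 92 = 5148 = 44·115 + 88 ≡ 88 (mod 115).

79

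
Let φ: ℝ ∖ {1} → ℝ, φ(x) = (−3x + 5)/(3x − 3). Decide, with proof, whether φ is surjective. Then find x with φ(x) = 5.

If φ(x) = −1, cross-multiplying gives 3(−3x + 5) = −3(3x − 3), which simplifies to 15 = 9 — false.  So −1 has no preimage and φ is not surjective.
Solving φ(x) = 5: cross-multiplying gives −3x + 5 = 5(3x − 3), which rearranges to −18x = −20, so x = 10/9.

10/9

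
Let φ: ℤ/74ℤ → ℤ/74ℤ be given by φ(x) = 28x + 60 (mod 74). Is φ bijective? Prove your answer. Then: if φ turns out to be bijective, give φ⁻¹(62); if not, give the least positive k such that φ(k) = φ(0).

By definition, φ is injective when φ(u) = φ(v) forces u = v.
We have gcd(28, 74) = 2 > 1. Taking u = 0 and v = 37: φ(0) = 60 and φ(37) = 28·37 + 60 = 1096 ≡ 60 (mod 74).
So φ(0) = φ(37) while 0 ≠ 37, hence φ is not injective, hence not bijective.
Since φ is not bijective, we find the least positive k with φ(k) = φ(0): this means 28k ≡ 0 (mod 74), i.e. 74 ∣ 28k. Since gcd(28, 74) = 2, dividing through by 2 this holds exactly when 37 ∣ 14k, and as gcd(14, 37) = 1, exactly when 37 ∣ k.
The smallest positive such k is 37.

37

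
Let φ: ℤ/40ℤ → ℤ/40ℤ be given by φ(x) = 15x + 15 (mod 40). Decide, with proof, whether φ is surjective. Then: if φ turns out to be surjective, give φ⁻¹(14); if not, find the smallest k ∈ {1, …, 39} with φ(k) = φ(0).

8

Since gcd(15, 40) = 5, we have 15x ≡ 0 (mod 5) for all x, so φ(x) ≡ 0 (mod 5).
But 1 ≢ 0 (mod 5), so 1 ∈ ℤ/40ℤ has no preimage. Hence φ is not surjective.
Since φ is not surjective, we find the least positive k with φ(k) = φ(0): this means 15k ≡ 0 (mod 40), i.e. 40 ∣ 15k. Since gcd(15, 40) = 5, dividing through by 5 this holds exactly when 8 ∣ 3k, and as gcd(3, 8) = 1, exactly when 8 ∣ k.
The smallest positive such k is 8.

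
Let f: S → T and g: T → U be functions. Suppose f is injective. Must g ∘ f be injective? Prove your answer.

No. Take S = T = U = {0, 1, 2}, f = identity (injective), and g(x) = 0 for every x.
Then (g ∘ f)(0) = 0 = (g ∘ f)(2) with 0 ≠ 2, so g ∘ f is not injective.

not injective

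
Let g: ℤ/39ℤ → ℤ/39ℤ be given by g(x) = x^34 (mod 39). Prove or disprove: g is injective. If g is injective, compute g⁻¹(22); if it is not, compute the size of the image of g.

g(5): Repeated squaring mod 39: 5^1 ≡ 5, 5^2 ≡ 5² = 25, 5^4 ≡ 25² = 625 ≡ 1, 5^8 ≡ 1² = 1, 5^16 ≡ 1² = 1, 5^32 ≡ 1² = 1. Since 34 = 32 + 2, 5^34 ≡ 1·25: 1·25 = 25. So 5^34 ≡ 25 (mod 39).
g(8): Repeated squaring mod 39: 8^1 ≡ 8, 8^2 ≡ 8² = 64 ≡ 25, 8^4 ≡ 25² = 625 ≡ 1, 8^8 ≡ 1² = 1, 8^16 ≡ 1² = 1, 8^32 ≡ 1² = 1. Since 34 = 32 + 2, 8^34 ≡ 1·25: 1·25 = 25. So 8^34 ≡ 25 (mod 39).
So g(5) = g(8) = 25 while 5 ≠ 8, hence g is not injective.
Since g is not injective, we determine |image(g)|. Computing x^34 mod 39 for each x (by repeated squaring, reducing mod 39 at every step), the values g(0), g(1), …, g(38) are: 0, 1, 10, 3, 22, 25, 30, 4, 25, 9, 16, 10, 27, 13, 1, 36, 16, 22, 12, 4, 4, 12, 22, 16, 36, 1, 13, 27, 10, 16, 9, 25, 4, 30, 25, 22, 3, 10, 1.
The distinct values are {0, 1, 3, 4, 9, 10, 12, 13, 16, 22, 25, 27, 30, 36}; there are 14 of them.

14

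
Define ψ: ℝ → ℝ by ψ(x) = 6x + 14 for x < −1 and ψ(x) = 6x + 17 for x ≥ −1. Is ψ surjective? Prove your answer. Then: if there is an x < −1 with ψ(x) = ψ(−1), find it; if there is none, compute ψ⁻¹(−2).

Both pieces are strictly increasing (slopes 6 and 6), so each is injective on its own interval.
The left piece maps (−∞, −1) onto (−∞, 8); the right piece maps [−1, ∞) onto [11, ∞).
The union (−∞, 8) ∪ [11, ∞) omits the interval between 8 and 11; in particular 8 has no preimage. So ψ is not surjective.
Because the two images are disjoint, no x < −1 has ψ(x) = ψ(−1), so we compute ψ⁻¹(−2): −2 lies in (−∞, 8), so solve 6x + 14 = −2: x = (−2 − 14)/6 = −8/3.

-8/3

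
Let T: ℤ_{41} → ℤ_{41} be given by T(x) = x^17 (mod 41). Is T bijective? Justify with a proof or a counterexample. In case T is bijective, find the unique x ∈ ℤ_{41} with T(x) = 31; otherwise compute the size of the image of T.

Since 41 is prime, the nonzero elements of ℤ_{41} form a cyclic group of order 40.
As gcd(17, 40) = 1, raising to the 17th power is a bijection on this group: if a^17 ≡ b^17 then (ab^{−1})^17 = 1, and the only element of order dividing gcd(17, 40) = 1 is 1, so a = b.
With T(0) = 0 this makes T injective on all of ℤ_{41}, hence bijective (finite equal-size domain and codomain). In particular T is bijective.
Since T is bijective, we find the preimage of 31. The inverse of x ↦ x^17 on (ℤ_{41})^× is x ↦ x^33, because 17·33 = 561 = 14·40 + 1 ≡ 1 (mod 40) and x^{40} = 1 for x ≠ 0 (Fermat). So T⁻¹(31) = 31^33 mod 41.
Repeated squaring mod 41: 31^1 ≡ 31, 31^2 ≡ 31² = 961 ≡ 18, 31^4 ≡ 18² = 324 ≡ 37, 31^8 ≡ 37² = 1369 ≡ 16, 31^16 ≡ 16² = 256 ≡ 10, 31^32 ≡ 10² = 100 ≡ 18. Since 33 = 32 + 1, 31^33 ≡ 18·31: 18·31 = 558 ≡ 25. So 31^33 ≡ 25 (mod 41).
Hence T⁻¹(31) = 25.

25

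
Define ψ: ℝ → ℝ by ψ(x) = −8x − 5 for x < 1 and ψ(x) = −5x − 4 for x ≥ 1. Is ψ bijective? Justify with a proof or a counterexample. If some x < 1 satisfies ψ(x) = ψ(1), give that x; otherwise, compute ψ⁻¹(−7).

Both pieces are strictly decreasing (slopes −8 and −5), so each is injective on its own interval.
The left piece maps (−∞, 1) onto (−13, ∞); the right piece maps [1, ∞) onto (−∞, −9].
These images overlap. In particular ψ(1) = −9 (right piece), and solving −8x − 5 = −9 on the left piece gives x = 1/2 < 1.
So ψ(1/2) = ψ(1) with 1/2 ≠ 1, and ψ is not injective, hence not bijective. This x = 1/2 is the requested value below 1.

1/2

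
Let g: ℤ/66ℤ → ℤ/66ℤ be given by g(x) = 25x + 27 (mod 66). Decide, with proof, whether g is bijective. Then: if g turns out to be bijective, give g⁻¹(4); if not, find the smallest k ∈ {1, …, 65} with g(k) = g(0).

7

Suppose g(u) = g(v) in ℤ/66ℤ. Then 25u + 27 ≡ 25v + 27 (mod 66), so 25(u − v) ≡ 0 (mod 66).
Since gcd(25, 66) = 1, 25 is invertible modulo 66, hence u − v ≡ 0 (mod 66), i.e. u = v.
We now compute 25⁻¹ mod 66 explicitly. Euclid's algorithm: 66 = 2·25 + 16, 25 = 1·16 + 9, 16 = 1·9 + 7, 9 = 1·7 + 2, 7 = 3·2 + 1; back-substituting gives 1 = 37·25 − 14·66, so 25⁻¹ ≡ 37 (mod 66).
Then y ↦ 37(y − 27) is a two-sided inverse to g, so every y ∈ ℤ/66ℤ has a preimage.
Hence g is bijective.
Since g is bijective, we find g⁻¹(4): we need 25x ≡ 4 − 27 ≡ 43 (mod 66). Using 25⁻¹ = 37: x ≡ 37·43 = 1591 = 24·66 + 7, so x = 7.
Check: g(7) = 25·7 + 27 = 202 = 3·66 + 4 ≡ 4 (mod 66).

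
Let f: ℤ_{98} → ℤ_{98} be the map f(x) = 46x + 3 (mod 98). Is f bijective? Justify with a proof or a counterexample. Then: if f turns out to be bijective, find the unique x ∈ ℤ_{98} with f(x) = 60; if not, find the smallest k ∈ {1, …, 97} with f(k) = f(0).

We have gcd(46, 98) = 2 > 1. Taking a = 0 and b = 49: f(0) = 3 and f(49) = 46·49 + 3 = 2257 ≡ 3 (mod 98).
So f(0) = f(49) while 0 ≠ 49, so f is not injective, hence not bijective.
Since f is not bijective, we find the least positive k with f(k) = f(0): this means 46k ≡ 0 (mod 98), i.e. 98 ∣ 46k. Since gcd(46, 98) = 2, dividing through by 2 this holds exactly when 49 ∣ 23k, and as gcd(23, 49) = 1, exactly when 49 ∣ k.
The smallest positive such k is 49.

49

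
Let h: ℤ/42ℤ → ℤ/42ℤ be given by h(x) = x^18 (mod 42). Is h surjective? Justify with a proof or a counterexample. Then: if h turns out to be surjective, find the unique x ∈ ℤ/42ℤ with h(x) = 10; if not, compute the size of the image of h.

h(2): Repeated squaring mod 42: 2^1 ≡ 2, 2^2 ≡ 2² = 4, 2^4 ≡ 4² = 16, 2^8 ≡ 16² = 256 ≡ 4, 2^16 ≡ 4² = 16. Since 18 = 16 + 2, 2^18 ≡ 16·4: 16·4 = 64 ≡ 22. So 2^18 ≡ 22 (mod 42).
h(4): Repeated squaring mod 42: 4^1 ≡ 4, 4^2 ≡ 4² = 16, 4^4 ≡ 16² = 256 ≡ 4, 4^8 ≡ 4² = 16, 4^16 ≡ 16² = 256 ≡ 4. Since 18 = 16 + 2, 4^18 ≡ 4·16: 4·16 = 64 ≡ 22. So 4^18 ≡ 22 (mod 42).
So h(2) = h(4) = 22 while 2 ≠ 4, thus h is not injective.
A non-injective map from the 42-element set ℤ/42ℤ to itself takes at most 41 distinct values, so it cannot be surjective. So h is not surjective.
Since h is not surjective, we determine |image(h)|. Computing x^18 mod 42 for each x (by repeated squaring, reducing mod 42 at every step), the values h(0), h(1), …, h(41) are: 0, 1, 22, 15, 22, 1, 36, 7, 22, 15, 22, 1, 36, 1, 28, 15, 22, 1, 36, 1, 22, 21, 22, 1, 36, 1, 22, 15, 28, 1, 36, 1, 22, 15, 22, 7, 36, 1, 22, 15, 22, 1.
The distinct values are {0, 1, 7, 15, 21, 22, 28, 36}; there are 8 of them.

8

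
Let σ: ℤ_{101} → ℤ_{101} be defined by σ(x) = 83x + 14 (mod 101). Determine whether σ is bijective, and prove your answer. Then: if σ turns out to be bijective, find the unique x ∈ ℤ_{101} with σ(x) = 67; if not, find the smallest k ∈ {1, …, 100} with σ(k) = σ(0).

By definition, σ is injective if σ(a) = σ(b) implies a = b.
Suppose σ(a) = σ(b) in ℤ_{101}. Then 83a + 14 ≡ 83b + 14 (mod 101), therefore 83(a − b) ≡ 0 (mod 101).
Since gcd(83, 101) = 1, 83 is invertible modulo 101, thus a − b ≡ 0 (mod 101), i.e. a = b.
We now compute 83⁻¹ mod 101 explicitly. Euclid's algorithm: 101 = 1·83 + 18, 83 = 4·18 + 11, 18 = 1·11 + 7, 11 = 1·7 + 4, 7 = 1·4 + 3, 4 = 1·3 + 1; back-substituting gives 1 = 28·83 − 23·101, so 83⁻¹ ≡ 28 (mod 101).
Then y ↦ 28(y − 14) is a two-sided inverse to σ, so every y ∈ ℤ_{101} has a preimage.
So σ is bijective.
Since σ is bijective, we find σ⁻¹(67): we need 83x ≡ 67 − 14 ≡ 53 (mod 101). Using 83⁻¹ = 28: x ≡ 28·53 = 1484 = 14·101 + 70, so x = 70.
Check: σ(70) = 83·70 + 14 = 5824 = 57·101 + 67 ≡ 67 (mod 101).

70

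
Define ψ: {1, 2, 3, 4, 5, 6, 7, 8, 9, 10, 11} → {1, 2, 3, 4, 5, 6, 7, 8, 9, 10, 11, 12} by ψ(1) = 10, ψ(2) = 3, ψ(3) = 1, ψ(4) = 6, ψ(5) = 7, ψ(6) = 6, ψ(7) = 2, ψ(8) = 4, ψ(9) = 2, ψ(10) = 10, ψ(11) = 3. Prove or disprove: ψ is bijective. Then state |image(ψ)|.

7

ψ(4) = 6 = ψ(6) with 4 ≠ 6, so ψ is not injective, hence not bijective.
The image of ψ is {1, 2, 3, 4, 6, 7, 10}, which has 7 elements.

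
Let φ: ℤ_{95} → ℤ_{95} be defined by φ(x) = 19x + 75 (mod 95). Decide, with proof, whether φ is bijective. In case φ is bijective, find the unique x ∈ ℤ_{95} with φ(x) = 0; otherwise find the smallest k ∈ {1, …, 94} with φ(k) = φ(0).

We have gcd(19, 95) = 19 > 1. Taking u = 0 and v = 5: φ(0) = 75 and φ(5) = 19·5 + 75 = 170 ≡ 75 (mod 95).
So φ(0) = φ(5) while 0 ≠ 5, thus φ is not injective, hence not bijective.
Since φ is not bijective, we find the least positive k with φ(k) = φ(0): this means 19k ≡ 0 (mod 95), i.e. 95 ∣ 19k. Since gcd(19, 95) = 19, dividing through by 19 this holds exactly when 5 ∣ k.
The smallest positive such k is 5.

5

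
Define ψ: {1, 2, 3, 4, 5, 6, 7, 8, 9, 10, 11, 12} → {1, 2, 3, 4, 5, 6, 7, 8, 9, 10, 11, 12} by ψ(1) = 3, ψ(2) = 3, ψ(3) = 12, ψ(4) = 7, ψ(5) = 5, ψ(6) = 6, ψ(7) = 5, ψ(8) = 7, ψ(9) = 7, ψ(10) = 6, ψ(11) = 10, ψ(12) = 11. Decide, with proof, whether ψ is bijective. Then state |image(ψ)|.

7

ψ(1) = 3 = ψ(2) with 1 ≠ 2, so ψ is not injective, hence not bijective.
The image of ψ is {3, 5, 6, 7, 10, 11, 12}, which has 7 elements.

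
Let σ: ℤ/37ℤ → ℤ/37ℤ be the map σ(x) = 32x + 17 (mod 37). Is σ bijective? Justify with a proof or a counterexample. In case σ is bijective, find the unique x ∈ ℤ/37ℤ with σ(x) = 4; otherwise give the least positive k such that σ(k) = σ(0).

10

If σ(x_1) = σ(x_2), then 32x_1 ≡ 32x_2 (mod 37). Because gcd(32, 37) = 1, we may cancel 32 to get x_1 ≡ x_2 (mod 37).
We now compute 32⁻¹ mod 37 explicitly. Euclid's algorithm: 37 = 1·32 + 5, 32 = 6·5 + 2, 5 = 2·2 + 1; back-substituting gives 1 = 22·32 − 19·37, so 32⁻¹ ≡ 22 (mod 37).
Then y ↦ 22(y − 17) is a two-sided inverse to σ, so every y ∈ ℤ/37ℤ has a preimage.
So σ is bijective.
Since σ is bijective, we compute σ⁻¹(4): solve 32x + 17 ≡ 4 (mod 37), i.e. 32x ≡ 24 (mod 37).
Multiplying by 32⁻¹ = 22 gives x ≡ 22·24 = 528 = 14·37 + 10 ≡ 10 (mod 37).
Check: σ(10) = 32·10 + 17 = 337 = 9·37 + 4 ≡ 4 (mod 37).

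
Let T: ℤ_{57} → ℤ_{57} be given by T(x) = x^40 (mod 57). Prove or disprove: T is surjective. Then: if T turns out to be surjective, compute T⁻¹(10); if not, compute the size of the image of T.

20

T(8): Repeated squaring mod 57: 8^1 ≡ 8, 8^2 ≡ 8² = 64 ≡ 7, 8^4 ≡ 7² = 49, 8^8 ≡ 49² = 2401 ≡ 7, 8^16 ≡ 7² = 49, 8^32 ≡ 49² = 2401 ≡ 7. Since 40 = 32 + 8, 8^40 ≡ 7·7: 7·7 = 49. So 8^40 ≡ 49 (mod 57).
T(11): Repeated squaring mod 57: 11^1 ≡ 11, 11^2 ≡ 11² = 121 ≡ 7, 11^4 ≡ 7² = 49, 11^8 ≡ 49² = 2401 ≡ 7, 11^16 ≡ 7² = 49, 11^32 ≡ 49² = 2401 ≡ 7. Since 40 = 32 + 8, 11^40 ≡ 7·7: 7·7 = 49. So 11^40 ≡ 49 (mod 57).
So T(8) = T(11) = 49 while 8 ≠ 11, therefore T is not injective.
A non-injective map from the 57-element set ℤ_{57} to itself takes at most 56 distinct values, so it cannot be surjective. Thus T is not surjective.
Since T is not surjective, we determine |image(T)|. Computing x^40 mod 57 for each x (by repeated squaring, reducing mod 57 at every step), the values T(0), T(1), …, T(56) are: 0, 1, 16, 24, 28, 55, 42, 7, 49, 6, 25, 49, 45, 4, 55, 9, 43, 16, 39, 19, 1, 54, 43, 28, 36, 4, 7, 30, 25, 25, 30, 7, 4, 36, 28, 43, 54, 1, 19, 39, 16, 43, 9, 55, 4, 45, 49, 25, 6, 49, 7, 42, 55, 28, 24, 16, 1.
The distinct values are {0, 1, 4, 6, 7, 9, 16, 19, 24, 25, 28, 30, 36, 39, 42, 43, 45, 49, 54, 55}; there are 20 of them.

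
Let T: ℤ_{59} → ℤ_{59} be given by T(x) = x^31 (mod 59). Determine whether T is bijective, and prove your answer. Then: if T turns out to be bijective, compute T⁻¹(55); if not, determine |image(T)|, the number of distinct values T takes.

Since 59 is prime, the nonzero elements of ℤ_{59} form a cyclic group of order 58.
As gcd(31, 58) = 1, raising to the 31st power is a bijection on this group: if s^31 ≡ t^31 then (st^{−1})^31 = 1, and the only element of order dividing gcd(31, 58) = 1 is 1, so s = t.
With T(0) = 0 this makes T injective on all of ℤ_{59}, hence bijective (finite equal-size domain and codomain). In particular T is bijective.
Since T is bijective, we find the preimage of 55. The inverse of x ↦ x^31 on (ℤ_{59})^× is x ↦ x^15, because 31·15 = 465 = 8·58 + 1 ≡ 1 (mod 58) and x^{58} = 1 for x ≠ 0 (Fermat). So T⁻¹(55) = 55^15 mod 59.
Repeated squaring mod 59: 55^1 ≡ 55, 55^2 ≡ 55² = 3025 ≡ 16, 55^4 ≡ 16² = 256 ≡ 20, 55^8 ≡ 20² = 400 ≡ 46. Since 15 = 8 + 4 + 2 + 1, 55^15 ≡ 46·20·16·55: 46·20 = 920 ≡ 35, then 35·16 = 560 ≡ 29, then 29·55 = 1595 ≡ 2. So 55^15 ≡ 2 (mod 59).
Hence T⁻¹(55) = 2.

2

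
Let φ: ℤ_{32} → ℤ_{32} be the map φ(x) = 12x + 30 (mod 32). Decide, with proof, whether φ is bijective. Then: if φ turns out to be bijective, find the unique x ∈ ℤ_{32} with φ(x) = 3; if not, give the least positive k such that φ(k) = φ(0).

We have gcd(12, 32) = 4 > 1. Taking s = 0 and t = 8: φ(0) = 30 and φ(8) = 12·8 + 30 = 126 ≡ 30 (mod 32).
So φ(0) = φ(8) while 0 ≠ 8, hence φ is not injective, hence not bijective.
Since φ is not bijective, we find the least positive k with φ(k) = φ(0): this means 12k ≡ 0 (mod 32), i.e. 32 ∣ 12k. Since gcd(12, 32) = 4, dividing through by 4 this holds exactly when 8 ∣ 3k, and as gcd(3, 8) = 1, exactly when 8 ∣ k.
The smallest positive such k is 8.

8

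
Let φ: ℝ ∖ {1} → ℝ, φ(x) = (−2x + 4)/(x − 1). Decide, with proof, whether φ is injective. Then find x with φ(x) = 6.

Suppose φ(u) = φ(v). Cross-multiplying: (−2u + 4)(v − 1) = (−2v + 4)(u − 1).
Expanding both sides and cancelling the symmetric terms leaves −2·(u − v) = 0. Since −2 ≠ 0, u = v. Hence φ is injective.
Solving φ(x) = 6: cross-multiplying gives −2x + 4 = 6(x − 1), which rearranges to −8x = −10, so x = 5/4.

5/4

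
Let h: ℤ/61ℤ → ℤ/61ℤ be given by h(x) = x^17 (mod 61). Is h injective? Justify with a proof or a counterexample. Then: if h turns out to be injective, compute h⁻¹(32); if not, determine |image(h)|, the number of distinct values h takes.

Since 61 is prime, the nonzero elements of ℤ/61ℤ form a cyclic group of order 60.
As gcd(17, 60) = 1, raising to the 17th power is a bijection on this group: if s^17 ≡ t^17 then (st^{−1})^17 = 1, and the only element of order dividing gcd(17, 60) = 1 is 1, so s = t.
With h(0) = 0 this makes h injective on all of ℤ/61ℤ, hence bijective (finite equal-size domain and codomain). In particular h is injective.
Since h is injective, we find the preimage of 32. The inverse of x ↦ x^17 on (ℤ/61ℤ)^× is x ↦ x^53, because 17·53 = 901 = 15·60 + 1 ≡ 1 (mod 60) and x^{60} = 1 for x ≠ 0 (Fermat). So h⁻¹(32) = 32^53 mod 61.
Repeated squaring mod 61: 32^1 ≡ 32, 32^2 ≡ 32² = 1024 ≡ 48, 32^4 ≡ 48² = 2304 ≡ 47, 32^8 ≡ 47² = 2209 ≡ 13, 32^16 ≡ 13² = 169 ≡ 47, 32^32 ≡ 47² = 2209 ≡ 13. Since 53 = 32 + 16 + 4 + 1, 32^53 ≡ 13·47·47·32: 13·47 = 611 ≡ 1, then 1·47 = 47, then 47·32 = 1504 ≡ 40. So 32^53 ≡ 40 (mod 61).
Hence h⁻¹(32) = 40.

40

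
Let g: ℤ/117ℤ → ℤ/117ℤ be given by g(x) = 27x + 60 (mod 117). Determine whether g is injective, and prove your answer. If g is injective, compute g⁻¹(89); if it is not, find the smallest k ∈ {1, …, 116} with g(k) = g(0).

We have gcd(27, 117) = 9 > 1. Taking a = 0 and b = 13: g(0) = 60 and g(13) = 27·13 + 60 = 411 ≡ 60 (mod 117).
So g(0) = g(13) while 0 ≠ 13, thus g is not injective.
Since g is not injective, we find the least positive k with g(k) = g(0): this means 27k ≡ 0 (mod 117), i.e. 117 ∣ 27k. Since gcd(27, 117) = 9, dividing through by 9 this holds exactly when 13 ∣ 3k, and as gcd(3, 13) = 1, exactly when 13 ∣ k.
The smallest positive such k is 13.

13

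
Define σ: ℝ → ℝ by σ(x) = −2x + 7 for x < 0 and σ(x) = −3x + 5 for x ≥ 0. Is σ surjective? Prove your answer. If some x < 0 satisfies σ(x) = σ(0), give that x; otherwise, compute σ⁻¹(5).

Both pieces are strictly decreasing (slopes −2 and −3), so each is injective on its own interval.
The left piece maps (−∞, 0) onto (7, ∞); the right piece maps [0, ∞) onto (−∞, 5].
The union (7, ∞) ∪ (−∞, 5] omits the interval between 7 and 5; in particular 7 has no preimage. So σ is not surjective.
Because the two images are disjoint, no x < 0 has σ(x) = σ(0), so we compute σ⁻¹(5): 5 lies in (−∞, 5], so solve −3x + 5 = 5: x = (5 − 5)/(−3) = 0.

0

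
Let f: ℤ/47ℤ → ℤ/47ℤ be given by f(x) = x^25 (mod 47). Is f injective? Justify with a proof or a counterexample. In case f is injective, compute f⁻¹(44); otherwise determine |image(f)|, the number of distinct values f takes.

Since 47 is prime, the nonzero elements of ℤ/47ℤ form a cyclic group of order 46.
As gcd(25, 46) = 1, raising to the 25th power is a bijection on this group: if u^25 ≡ v^25 then (uv^{−1})^25 = 1, and the only element of order dividing gcd(25, 46) = 1 is 1, so u = v.
With f(0) = 0 this makes f injective on all of ℤ/47ℤ, hence bijective (finite equal-size domain and codomain). In particular f is injective.
Since f is injective, we find the preimage of 44. The inverse of x ↦ x^25 on (ℤ/47ℤ)^× is x ↦ x^35, because 25·35 = 875 = 19·46 + 1 ≡ 1 (mod 46) and x^{46} = 1 for x ≠ 0 (Fermat). So f⁻¹(44) = 44^35 mod 47.
Repeated squaring mod 47: 44^1 ≡ 44, 44^2 ≡ 44² = 1936 ≡ 9, 44^4 ≡ 9² = 81 ≡ 34, 44^8 ≡ 34² = 1156 ≡ 28, 44^16 ≡ 28² = 784 ≡ 32, 44^32 ≡ 32² = 1024 ≡ 37. Since 35 = 32 + 2 + 1, 44^35 ≡ 37·9·44: 37·9 = 333 ≡ 4, then 4·44 = 176 ≡ 35. So 44^35 ≡ 35 (mod 47).
Hence f⁻¹(44) = 35.

35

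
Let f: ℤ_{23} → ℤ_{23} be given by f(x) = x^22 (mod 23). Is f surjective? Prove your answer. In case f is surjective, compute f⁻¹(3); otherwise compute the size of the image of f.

f(1) = 1^22 = 1.
f(2): Repeated squaring mod 23: 2^1 ≡ 2, 2^2 ≡ 2² = 4, 2^4 ≡ 4² = 16, 2^8 ≡ 16² = 256 ≡ 3, 2^16 ≡ 3² = 9. Since 22 = 16 + 4 + 2, 2^22 ≡ 9·16·4: 9·16 = 144 ≡ 6, then 6·4 = 24 ≡ 1. So 2^22 ≡ 1 (mod 23).
So f(1) = f(2) = 1 while 1 ≠ 2, hence f is not injective.
A non-injective map from the 23-element set ℤ_{23} to itself takes at most 22 distinct values, so it cannot be surjective. Thus f is not surjective.
Since f is not surjective, we determine |image(f)|. Computing x^22 mod 23 for each x (by repeated squaring, reducing mod 23 at every step), the values f(0), f(1), …, f(22) are: 0, 1, 1, 1, 1, 1, 1, 1, 1, 1, 1, 1, 1, 1, 1, 1, 1, 1, 1, 1, 1, 1, 1.
The distinct values are {0, 1}; there are 2 of them.

2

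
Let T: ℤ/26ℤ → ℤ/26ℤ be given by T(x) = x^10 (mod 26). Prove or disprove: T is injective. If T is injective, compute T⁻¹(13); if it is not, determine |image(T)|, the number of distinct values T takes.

14

T(12): Repeated squaring mod 26: 12^1 ≡ 12, 12^2 ≡ 12² = 144 ≡ 14, 12^4 ≡ 14² = 196 ≡ 14, 12^8 ≡ 14² = 196 ≡ 14. Since 10 = 8 + 2, 12^10 ≡ 14·14: 14·14 = 196 ≡ 14. So 12^10 ≡ 14 (mod 26).
T(14): Repeated squaring mod 26: 14^1 ≡ 14, 14^2 ≡ 14² = 196 ≡ 14, 14^4 ≡ 14² = 196 ≡ 14, 14^8 ≡ 14² = 196 ≡ 14. Since 10 = 8 + 2, 14^10 ≡ 14·14: 14·14 = 196 ≡ 14. So 14^10 ≡ 14 (mod 26).
So T(12) = T(14) = 14 while 12 ≠ 14, hence T is not injective.
Since T is not injective, we determine |image(T)|. Computing x^10 mod 26 for each x (by repeated squaring, reducing mod 26 at every step), the values T(0), T(1), …, T(25) are: 0, 1, 10, 3, 22, 25, 4, 17, 12, 9, 16, 23, 14, 13, 14, 23, 16, 9, 12, 17, 4, 25, 22, 3, 10, 1.
The distinct values are {0, 1, 3, 4, 9, 10, 12, 13, 14, 16, 17, 22, 23, 25}; there are 14 of them.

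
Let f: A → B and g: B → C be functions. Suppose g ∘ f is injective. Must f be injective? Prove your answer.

injective

Suppose f(u) = f(v). Applying g: (g ∘ f)(u) = (g ∘ f)(v). Since g ∘ f is injective, u = v. So f is injective.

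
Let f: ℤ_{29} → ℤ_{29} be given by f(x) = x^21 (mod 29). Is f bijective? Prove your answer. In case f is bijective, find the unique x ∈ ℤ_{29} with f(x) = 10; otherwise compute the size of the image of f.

5

f(2): Repeated squaring mod 29: 2^1 ≡ 2, 2^2 ≡ 2² = 4, 2^4 ≡ 4² = 16, 2^8 ≡ 16² = 256 ≡ 24, 2^16 ≡ 24² = 576 ≡ 25. Since 21 = 16 + 4 + 1, 2^21 ≡ 25·16·2: 25·16 = 400 ≡ 23, then 23·2 = 46 ≡ 17. So 2^21 ≡ 17 (mod 29).
f(3): Repeated squaring mod 29: 3^1 ≡ 3, 3^2 ≡ 3² = 9, 3^4 ≡ 9² = 81 ≡ 23, 3^8 ≡ 23² = 529 ≡ 7, 3^16 ≡ 7² = 49 ≡ 20. Since 21 = 16 + 4 + 1, 3^21 ≡ 20·23·3: 20·23 = 460 ≡ 25, then 25·3 = 75 ≡ 17. So 3^21 ≡ 17 (mod 29).
So f(2) = f(3) = 17 while 2 ≠ 3, so f is not injective, hence not bijective.
Since f is not bijective, we determine |image(f)|. Computing x^21 mod 29 for each x (by repeated squaring, reducing mod 29 at every step), the values f(0), f(1), …, f(28) are: 0, 1, 17, 17, 28, 28, 28, 1, 12, 28, 12, 17, 12, 28, 17, 12, 1, 17, 12, 17, 1, 17, 28, 1, 1, 1, 12, 12, 28.
The distinct values are {0, 1, 12, 17, 28}; there are 5 of them.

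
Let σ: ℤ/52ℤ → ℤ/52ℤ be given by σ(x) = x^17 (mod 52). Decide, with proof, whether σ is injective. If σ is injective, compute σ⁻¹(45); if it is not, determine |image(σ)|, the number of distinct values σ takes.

σ(0) = 0^17 = 0.
σ(26): Repeated squaring mod 52: 26^1 ≡ 26, 26^2 ≡ 26² = 676 ≡ 0, 26^4 ≡ 0² = 0, 26^8 ≡ 0² = 0, 26^16 ≡ 0² = 0. Since 17 = 16 + 1, 26^17 ≡ 0·26: 0·26 = 0. So 26^17 ≡ 0 (mod 52).
So σ(0) = σ(26) = 0 while 0 ≠ 26, hence σ is not injective.
Since σ is not injective, we determine |image(σ)|. Computing x^17 mod 52 for each x (by repeated squaring, reducing mod 52 at every step), the values σ(0), σ(1), …, σ(51) are: 0, 1, 32, 35, 36, 5, 28, 11, 8, 29, 4, 7, 12, 13, 40, 19, 48, 49, 44, 15, 24, 21, 16, 43, 20, 25, 0, 27, 32, 9, 36, 31, 28, 37, 8, 3, 4, 33, 12, 39, 40, 45, 48, 23, 44, 41, 24, 47, 16, 17, 20, 51.
The distinct values are {0, 1, 3, 4, 5, 7, 8, 9, 11, 12, 13, 15, 16, 17, 19, 20, 21, 23, 24, 25, 27, 28, 29, 31, 32, 33, 35, 36, 37, 39, 40, 41, 43, 44, 45, 47, 48, 49, 51}; there are 39 of them.

39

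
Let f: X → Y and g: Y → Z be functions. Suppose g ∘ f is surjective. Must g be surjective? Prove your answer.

surjective

Let c ∈ Z. Since g ∘ f is surjective, some a ∈ X has g(f(a)) = c. Then b = f(a) ∈ Y satisfies g(b) = c. So g is surjective.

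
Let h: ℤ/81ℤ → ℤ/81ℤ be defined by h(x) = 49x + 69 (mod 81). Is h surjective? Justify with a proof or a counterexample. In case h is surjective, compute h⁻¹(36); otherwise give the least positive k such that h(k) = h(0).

Since gcd(49, 81) = 1, 49 is invertible modulo 81. Euclid's algorithm: 81 = 1·49 + 32, 49 = 1·32 + 17, 32 = 1·17 + 15, 17 = 1·15 + 2, 15 = 7·2 + 1; back-substituting gives 1 = 43·49 − 26·81, so 49⁻¹ ≡ 43 (mod 81).
For any y ∈ ℤ/81ℤ, x = 43(y − 69) mod 81 satisfies h(x) = 49·43(y − 69) + 69 ≡ y (since 49·43 ≡ 1 mod 81). So every y has a preimage.
Therefore h is surjective.
Since h is surjective, we find h⁻¹(36): we need 49x ≡ 36 − 69 ≡ 48 (mod 81). Using 49⁻¹ = 43: x ≡ 43·48 = 2064 = 25·81 + 39, so x = 39.
Check: h(39) = 49·39 + 69 = 1980 = 24·81 + 36 ≡ 36 (mod 81).

39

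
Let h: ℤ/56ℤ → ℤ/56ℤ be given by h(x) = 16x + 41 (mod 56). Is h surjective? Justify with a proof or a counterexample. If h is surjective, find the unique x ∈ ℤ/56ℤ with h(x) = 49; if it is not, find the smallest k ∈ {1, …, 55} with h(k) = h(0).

By definition, h is surjective if every y in the codomain equals h(x) for some x in the domain.
Since gcd(16, 56) = 8, we have 16x ≡ 0 (mod 8) for all x, so h(x) ≡ 1 (mod 8).
But 0 ≢ 1 (mod 8), so 0 ∈ ℤ/56ℤ has no preimage. Therefore h is not surjective.
Since h is not surjective, we find the least positive k with h(k) = h(0): this means 16k ≡ 0 (mod 56), i.e. 56 ∣ 16k. Since gcd(16, 56) = 8, dividing through by 8 this holds exactly when 7 ∣ 2k, and as gcd(2, 7) = 1, exactly when 7 ∣ k.
The smallest positive such k is 7.

7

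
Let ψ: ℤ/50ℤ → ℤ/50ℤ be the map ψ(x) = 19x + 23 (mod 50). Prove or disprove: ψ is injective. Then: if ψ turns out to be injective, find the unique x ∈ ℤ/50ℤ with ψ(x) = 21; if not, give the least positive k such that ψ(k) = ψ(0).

42

By definition, ψ is injective when ψ(u) = ψ(v) forces u = v.
Suppose ψ(u) = ψ(v) in ℤ/50ℤ. Then 19u + 23 ≡ 19v + 23 (mod 50), hence 19(u − v) ≡ 0 (mod 50).
Since gcd(19, 50) = 1, 19 is invertible modulo 50, hence u − v ≡ 0 (mod 50), i.e. u = v.
Therefore ψ is injective.
We now compute 19⁻¹ mod 50 explicitly. Euclid's algorithm: 50 = 2·19 + 12, 19 = 1·12 + 7, 12 = 1·7 + 5, 7 = 1·5 + 2, 5 = 2·2 + 1; back-substituting gives 1 = 29·19 − 11·50, so 19⁻¹ ≡ 29 (mod 50).
Since ψ is injective, we compute ψ⁻¹(21): solve 19x + 23 ≡ 21 (mod 50), i.e. 19x ≡ 48 (mod 50).
Multiplying by 19⁻¹ = 29 gives x ≡ 29·48 = 1392 = 27·50 + 42 ≡ 42 (mod 50).
Check: ψ(42) = 19·42 + 23 = 821 = 16·50 + 21 ≡ 21 (mod 50).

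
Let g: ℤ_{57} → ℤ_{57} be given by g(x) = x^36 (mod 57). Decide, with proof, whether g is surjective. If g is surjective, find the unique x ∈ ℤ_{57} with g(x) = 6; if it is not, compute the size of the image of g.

g(1) = 1^36 = 1.
g(2): Repeated squaring mod 57: 2^1 ≡ 2, 2^2 ≡ 2² = 4, 2^4 ≡ 4² = 16, 2^8 ≡ 16² = 256 ≡ 28, 2^16 ≡ 28² = 784 ≡ 43, 2^32 ≡ 43² = 1849 ≡ 25. Since 36 = 32 + 4, 2^36 ≡ 25·16: 25·16 = 400 ≡ 1. So 2^36 ≡ 1 (mod 57).
So g(1) = g(2) = 1 while 1 ≠ 2, so g is not injective.
A non-injective map from the 57-element set ℤ_{57} to itself takes at most 56 distinct values, so it cannot be surjective. Hence g is not surjective.
Since g is not surjective, we determine |image(g)|. Computing x^36 mod 57 for each x (by repeated squaring, reducing mod 57 at every step), the values g(0), g(1), …, g(56) are: 0, 1, 1, 39, 1, 1, 39, 1, 1, 39, 1, 1, 39, 1, 1, 39, 1, 1, 39, 19, 1, 39, 1, 1, 39, 1, 1, 39, 1, 1, 39, 1, 1, 39, 1, 1, 39, 1, 19, 39, 1, 1, 39, 1, 1, 39, 1, 1, 39, 1, 1, 39, 1, 1, 39, 1, 1.
The distinct values are {0, 1, 19, 39}; there are 4 of them.

4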